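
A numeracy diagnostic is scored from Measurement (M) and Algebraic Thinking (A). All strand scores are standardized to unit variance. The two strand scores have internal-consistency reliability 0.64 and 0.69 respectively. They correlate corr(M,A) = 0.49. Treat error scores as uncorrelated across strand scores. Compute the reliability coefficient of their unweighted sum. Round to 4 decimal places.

0.7752

Var(M+A) = 2 + 2·[0.49] = 2 + 0.98 = 2.98.
Because errors are independent across components, Cov(Tᵢ,Tⱼ) = Cov(Xᵢ,Xⱼ); the off-diagonal part of the true-score variance is the same as above.
True-score variance = [0.64 + 0.69] + 0.98 = 1.33 + 0.98 = 2.31.
Reliability = 2.31 / 2.98 = 0.7752.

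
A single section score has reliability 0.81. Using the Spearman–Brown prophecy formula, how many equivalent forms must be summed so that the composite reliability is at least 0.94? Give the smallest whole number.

k ≥ ρ*(1−ρ₁)/(ρ₁(1−ρ*)) = 0.94·0.19 / (0.81·0.06) = 3.675.
Smallest integer k = 4.

4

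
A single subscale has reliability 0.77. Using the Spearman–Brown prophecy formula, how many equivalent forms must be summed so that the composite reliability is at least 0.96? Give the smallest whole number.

k ≥ ρ*(1−ρ₁)/(ρ₁(1−ρ*)) = 0.96·0.23 / (0.77·0.04) = 7.169.
Smallest integer k = 8.

8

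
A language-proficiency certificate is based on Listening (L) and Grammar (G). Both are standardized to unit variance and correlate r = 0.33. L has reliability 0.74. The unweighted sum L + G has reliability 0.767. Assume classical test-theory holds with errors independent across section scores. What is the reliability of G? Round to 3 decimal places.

Var(L+G) = 2 + 2·0.33 = 2.660.
True-score variance = ρ_L + ρ_G + 2·0.33, so 0.767 = (0.74 + ρ_G + 0.66) / 2.660.
ρ_G = 0.767·2.660 − 0.74 − 0.66 = 0.640.

0.640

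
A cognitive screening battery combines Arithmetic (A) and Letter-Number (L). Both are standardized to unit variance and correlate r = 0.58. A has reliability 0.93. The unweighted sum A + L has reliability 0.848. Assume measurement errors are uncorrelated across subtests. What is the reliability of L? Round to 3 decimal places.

0.590

Var(A+L) = 2 + 2·0.58 = 3.160.
True-score variance = ρ_A + ρ_L + 2·0.58, so 0.848 = (0.93 + ρ_L + 1.16) / 3.160.
ρ_L = 0.848·3.160 − 0.93 − 1.16 = 0.590.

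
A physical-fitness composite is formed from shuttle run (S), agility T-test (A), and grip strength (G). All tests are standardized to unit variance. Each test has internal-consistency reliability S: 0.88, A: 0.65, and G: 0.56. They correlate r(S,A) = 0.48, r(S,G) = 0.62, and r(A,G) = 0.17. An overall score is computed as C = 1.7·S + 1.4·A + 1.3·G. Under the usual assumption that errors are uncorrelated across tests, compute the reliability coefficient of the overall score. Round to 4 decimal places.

Var(C) = 1.7² + 1.4² + 1.3² + 2·[2.38·0.48 + 2.21·0.62 + 1.82·0.17] = 6.54 + 5.644 = 12.184.
With uncorrelated errors the cross-covariances are all true-score covariance, so they carry over unchanged; only the diagonal terms shrink to ρᵢσᵢ².
True-score variance = [1.7²·0.88 + 1.4²·0.65 + 1.3²·0.56] + 5.644 = 4.7636 + 5.644 = 10.4076.
Reliability = 10.4076 / 12.184 = 0.8542.

0.8542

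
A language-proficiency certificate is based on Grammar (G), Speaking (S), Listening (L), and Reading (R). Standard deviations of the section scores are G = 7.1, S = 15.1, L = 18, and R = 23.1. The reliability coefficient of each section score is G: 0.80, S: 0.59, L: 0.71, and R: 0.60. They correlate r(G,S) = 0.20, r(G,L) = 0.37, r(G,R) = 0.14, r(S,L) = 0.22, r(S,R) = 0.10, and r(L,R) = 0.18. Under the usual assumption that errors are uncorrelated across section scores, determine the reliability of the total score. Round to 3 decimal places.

Var(G+S+L+R) = 7.1² + 15.1² + 18² + 23.1² + 2·[7.1·15.1·0.20 + 7.1·18·0.37 + 7.1·23.1·0.14 + 15.1·18·0.22 + 15.1·23.1·0.10 + 18·23.1·0.18] = 1136.03 + 522.421 = 1658.45.
Because errors are independent across components, Cov(Tᵢ,Tⱼ) = Cov(Xᵢ,Xⱼ); the off-diagonal part of the true-score variance is the same as above.
True-score variance = [7.1²·0.80 + 15.1²·0.59 + 18²·0.71 + 23.1²·0.60] + 522.421 = 725.06 + 522.421 = 1247.48.
Reliability = 1247.48 / 1658.45 = 0.752.

0.752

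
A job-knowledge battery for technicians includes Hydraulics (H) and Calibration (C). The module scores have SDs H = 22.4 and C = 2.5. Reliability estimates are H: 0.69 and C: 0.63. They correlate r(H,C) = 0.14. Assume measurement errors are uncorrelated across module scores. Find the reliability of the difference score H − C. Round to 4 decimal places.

0.6794

Var(H−C) = 22.4² + 2.5² − 2·22.4·2.5·0.14 = 508.01 − 15.68 = 492.33.
With uncorrelated errors the cross-covariances are all true-score covariance, so they carry over unchanged; only the diagonal terms shrink to ρᵢσᵢ².
True-score variance = [22.4²·0.69 + 2.5²·0.63] − 15.68 = 350.152 − 15.68 = 334.472.
Reliability = 334.472 / 492.33 = 0.6794.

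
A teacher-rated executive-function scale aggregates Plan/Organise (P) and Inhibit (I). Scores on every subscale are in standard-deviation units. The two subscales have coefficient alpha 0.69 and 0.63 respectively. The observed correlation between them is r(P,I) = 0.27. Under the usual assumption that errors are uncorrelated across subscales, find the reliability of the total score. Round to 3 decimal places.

0.732

Var(P+I) = 2 + 2·[0.27] = 2 + 0.54 = 2.54.
Because errors are independent across components, Cov(Tᵢ,Tⱼ) = Cov(Xᵢ,Xⱼ); the off-diagonal part of the true-score variance is the same as above.
True-score variance = [0.69 + 0.63] + 0.54 = 1.32 + 0.54 = 1.86.
Reliability = 1.86 / 2.54 = 0.732.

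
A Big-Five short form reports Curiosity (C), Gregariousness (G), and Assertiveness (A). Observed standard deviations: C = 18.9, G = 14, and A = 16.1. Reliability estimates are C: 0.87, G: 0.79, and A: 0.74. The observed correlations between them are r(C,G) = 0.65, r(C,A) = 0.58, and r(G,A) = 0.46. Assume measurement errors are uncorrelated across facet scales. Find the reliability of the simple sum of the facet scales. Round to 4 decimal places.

0.9097

Var(C+G+A) = 18.9² + 14² + 16.1² + 2·[18.9·14·0.65 + 18.9·16.1·0.58 + 14·16.1·0.46] = 812.42 + 904.324 = 1716.74.
Because errors are independent across components, Cov(Tᵢ,Tⱼ) = Cov(Xᵢ,Xⱼ); the off-diagonal part of the true-score variance is the same as above.
True-score variance = [18.9²·0.87 + 14²·0.79 + 16.1²·0.74] + 904.324 = 657.428 + 904.324 = 1561.75.
Reliability = 1561.75 / 1716.74 = 0.9097.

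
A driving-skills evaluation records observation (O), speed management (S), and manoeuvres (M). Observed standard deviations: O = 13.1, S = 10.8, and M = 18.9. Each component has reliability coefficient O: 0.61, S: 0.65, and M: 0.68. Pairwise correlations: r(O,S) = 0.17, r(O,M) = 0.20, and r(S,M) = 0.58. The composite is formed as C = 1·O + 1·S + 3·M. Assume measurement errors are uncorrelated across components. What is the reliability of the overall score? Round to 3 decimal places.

Var(C) = 13.1² + 10.8² + 3²·18.9² + 2·[13.1·10.8·0.17 + 3·13.1·18.9·0.20 + 3·10.8·18.9·0.58] = 3503.14 + 1055.55 = 4558.69.
Under uncorrelated errors the observed covariances equal the true-score covariances, so only the own-variance terms attenuate.
True-score variance = [13.1²·0.61 + 10.8²·0.65 + 3²·18.9²·0.68] + 1055.55 = 2366.62 + 1055.55 = 3422.17.
Reliability = 3422.17 / 4558.69 = 0.751.

0.751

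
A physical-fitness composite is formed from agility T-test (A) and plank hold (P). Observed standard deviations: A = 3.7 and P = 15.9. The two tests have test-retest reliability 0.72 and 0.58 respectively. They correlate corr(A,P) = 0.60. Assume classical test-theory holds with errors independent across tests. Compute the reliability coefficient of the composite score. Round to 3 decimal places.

Var(A+P) = 3.7² + 15.9² + 2·[3.7·15.9·0.60] = 266.5 + 70.596 = 337.096.
With uncorrelated errors the cross-covariances are all true-score covariance, so they carry over unchanged; only the diagonal terms shrink to ρᵢσᵢ².
True-score variance = [3.7²·0.72 + 15.9²·0.58] + 70.596 = 156.487 + 70.596 = 227.083.
Reliability = 227.083 / 337.096 = 0.674.

0.674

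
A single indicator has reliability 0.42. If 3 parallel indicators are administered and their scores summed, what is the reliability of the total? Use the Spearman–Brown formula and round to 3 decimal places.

0.685

ρ_k = kρ / (1 + (k−1)ρ) = 3·0.42 / (1 + 2·0.42) = 1.260 / 1.840 = 0.685.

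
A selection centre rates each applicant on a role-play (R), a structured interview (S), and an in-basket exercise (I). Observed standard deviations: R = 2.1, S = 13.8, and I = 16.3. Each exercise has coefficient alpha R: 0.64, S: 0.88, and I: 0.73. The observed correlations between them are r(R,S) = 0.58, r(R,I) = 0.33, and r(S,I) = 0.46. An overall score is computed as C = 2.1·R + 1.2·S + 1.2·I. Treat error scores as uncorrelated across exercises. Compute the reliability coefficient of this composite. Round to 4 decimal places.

Var(C) = 2.1²·2.1² + 1.2²·13.8² + 1.2²·16.3² + 2·[2.52·2.1·13.8·0.58 + 2.52·2.1·16.3·0.33 + 1.44·13.8·16.3·0.46] = 676.275 + 439.646 = 1115.92.
Under uncorrelated errors the observed covariances equal the true-score covariances, so only the own-variance terms attenuate.
True-score variance = [2.1²·2.1²·0.64 + 1.2²·13.8²·0.88 + 1.2²·16.3²·0.73] + 439.646 = 533.066 + 439.646 = 972.712.
Reliability = 972.712 / 1115.92 = 0.8717.

0.8717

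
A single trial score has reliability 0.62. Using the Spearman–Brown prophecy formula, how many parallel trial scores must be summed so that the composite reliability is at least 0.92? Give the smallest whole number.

8

k ≥ ρ*(1−ρ₁)/(ρ₁(1−ρ*)) = 0.92·0.38 / (0.62·0.08) = 7.048.
Smallest integer k = 8.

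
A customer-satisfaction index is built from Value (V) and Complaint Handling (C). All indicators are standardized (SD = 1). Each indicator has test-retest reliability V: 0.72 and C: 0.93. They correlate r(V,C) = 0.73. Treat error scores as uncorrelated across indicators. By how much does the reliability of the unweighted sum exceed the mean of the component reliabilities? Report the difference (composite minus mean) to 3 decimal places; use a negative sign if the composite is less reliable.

Var(sum) = 2 + 1.46 = 3.46; true-score variance = 1.65 + 1.46 = 3.11; composite reliability = 0.8988.
Mean component reliability = 0.8250.
Difference = 0.8988 − 0.8250 = 0.074.

0.074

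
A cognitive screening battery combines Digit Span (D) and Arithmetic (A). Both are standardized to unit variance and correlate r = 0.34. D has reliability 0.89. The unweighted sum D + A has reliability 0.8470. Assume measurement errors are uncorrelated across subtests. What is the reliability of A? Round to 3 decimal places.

Var(D+A) = 2 + 2·0.34 = 2.680.
True-score variance = ρ_D + ρ_A + 2·0.34, so 0.8470 = (0.89 + ρ_A + 0.68) / 2.680.
ρ_A = 0.8470·2.680 − 0.89 − 0.68 = 0.700.

0.700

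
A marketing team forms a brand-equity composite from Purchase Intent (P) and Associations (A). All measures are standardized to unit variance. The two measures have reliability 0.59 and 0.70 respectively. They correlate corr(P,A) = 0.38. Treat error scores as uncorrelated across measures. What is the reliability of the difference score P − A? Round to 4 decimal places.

Var(P−A) = 1 + 1 − 2·0.38 = 2 − 0.76 = 1.24.
Under uncorrelated errors the observed covariances equal the true-score covariances, so only the own-variance terms attenuate.
True-score variance = [0.59 + 0.70] − 0.76 = 1.29 − 0.76 = 0.53.
Reliability = 0.53 / 1.24 = 0.4274.

0.4274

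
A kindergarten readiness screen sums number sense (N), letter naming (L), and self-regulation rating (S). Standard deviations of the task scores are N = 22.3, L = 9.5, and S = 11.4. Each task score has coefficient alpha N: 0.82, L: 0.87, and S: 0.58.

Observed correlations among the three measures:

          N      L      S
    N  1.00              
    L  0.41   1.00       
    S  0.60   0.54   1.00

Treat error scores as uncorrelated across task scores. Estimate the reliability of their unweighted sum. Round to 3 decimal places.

0.881

Var(N+L+S) = 22.3² + 9.5² + 11.4² + 2·[22.3·9.5·0.41 + 22.3·11.4·0.60 + 9.5·11.4·0.54] = 717.5 + 595.745 = 1313.24.
With uncorrelated errors the cross-covariances are all true-score covariance, so they carry over unchanged; only the diagonal terms shrink to ρᵢσᵢ².
True-score variance = [22.3²·0.82 + 9.5²·0.87 + 11.4²·0.58] + 595.745 = 561.672 + 595.745 = 1157.42.
Reliability = 1157.42 / 1313.24 = 0.881.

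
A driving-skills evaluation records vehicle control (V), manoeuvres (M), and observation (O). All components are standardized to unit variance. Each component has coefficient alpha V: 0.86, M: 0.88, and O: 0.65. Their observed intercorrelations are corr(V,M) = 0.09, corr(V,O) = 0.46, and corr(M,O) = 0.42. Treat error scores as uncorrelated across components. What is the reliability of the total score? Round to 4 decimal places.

0.8765

Var(V+M+O) = 3 + 2·[0.09 + 0.46 + 0.42] = 3 + 1.94 = 4.94.
With uncorrelated errors the cross-covariances are all true-score covariance, so they carry over unchanged; only the diagonal terms shrink to ρᵢσᵢ².
True-score variance = [0.86 + 0.88 + 0.65] + 1.94 = 2.39 + 1.94 = 4.33.
Reliability = 4.33 / 4.94 = 0.8765.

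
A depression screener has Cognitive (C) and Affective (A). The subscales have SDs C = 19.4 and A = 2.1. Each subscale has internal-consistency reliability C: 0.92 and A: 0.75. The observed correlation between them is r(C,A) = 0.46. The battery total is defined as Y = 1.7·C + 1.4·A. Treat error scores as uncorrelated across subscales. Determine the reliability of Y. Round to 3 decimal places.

Var(Y) = 1.7²·19.4² + 1.4²·2.1² + 2·[2.38·19.4·2.1·0.46] = 1096.32 + 89.2043 = 1185.53.
Under uncorrelated errors the observed covariances equal the true-score covariances, so only the own-variance terms attenuate.
True-score variance = [1.7²·19.4²·0.92 + 1.4²·2.1²·0.75] + 89.2043 = 1007.15 + 89.2043 = 1096.35.
Reliability = 1096.35 / 1185.53 = 0.925.

0.925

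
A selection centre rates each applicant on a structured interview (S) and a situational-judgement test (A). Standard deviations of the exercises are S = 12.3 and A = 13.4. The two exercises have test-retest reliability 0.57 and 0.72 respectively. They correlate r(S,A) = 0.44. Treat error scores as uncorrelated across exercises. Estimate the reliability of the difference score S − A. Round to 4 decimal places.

Var(S−A) = 12.3² + 13.4² − 2·12.3·13.4·0.44 = 330.85 − 145.042 = 185.808.
Under uncorrelated errors the observed covariances equal the true-score covariances, so only the own-variance terms attenuate.
True-score variance = [12.3²·0.57 + 13.4²·0.72] − 145.042 = 215.519 − 145.042 = 70.4769.
Reliability = 70.4769 / 185.808 = 0.3793.

0.3793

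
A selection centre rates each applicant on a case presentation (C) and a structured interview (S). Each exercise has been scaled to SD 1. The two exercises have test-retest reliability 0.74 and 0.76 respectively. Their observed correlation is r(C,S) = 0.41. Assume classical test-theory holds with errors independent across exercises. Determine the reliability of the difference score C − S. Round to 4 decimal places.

Var(C−S) = 1 + 1 − 2·0.41 = 2 − 0.82 = 1.18.
With uncorrelated errors the cross-covariances are all true-score covariance, so they carry over unchanged; only the diagonal terms shrink to ρᵢσᵢ².
True-score variance = [0.74 + 0.76] − 0.82 = 1.5 − 0.82 = 0.68.
Reliability = 0.68 / 1.18 = 0.5763.

0.5763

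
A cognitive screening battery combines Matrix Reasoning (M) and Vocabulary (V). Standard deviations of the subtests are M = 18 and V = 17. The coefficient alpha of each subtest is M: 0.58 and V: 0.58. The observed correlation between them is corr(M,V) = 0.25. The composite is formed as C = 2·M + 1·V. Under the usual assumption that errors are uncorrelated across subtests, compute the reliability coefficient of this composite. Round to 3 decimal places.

Var(C) = 2²·18² + 17² + 2·[2·18·17·0.25] = 1585 + 306 = 1891.
Because errors are independent across components, Cov(Tᵢ,Tⱼ) = Cov(Xᵢ,Xⱼ); the off-diagonal part of the true-score variance is the same as above.
True-score variance = [2²·18²·0.58 + 17²·0.58] + 306 = 919.3 + 306 = 1225.3.
Reliability = 1225.3 / 1891 = 0.648.

0.648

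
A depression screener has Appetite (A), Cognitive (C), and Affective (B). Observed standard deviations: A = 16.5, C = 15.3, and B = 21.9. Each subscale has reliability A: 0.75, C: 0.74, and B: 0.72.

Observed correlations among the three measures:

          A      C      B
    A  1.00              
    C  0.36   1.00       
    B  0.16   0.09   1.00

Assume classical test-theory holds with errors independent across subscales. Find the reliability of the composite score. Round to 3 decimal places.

Var(A+C+B) = 16.5² + 15.3² + 21.9² + 2·[16.5·15.3·0.36 + 16.5·21.9·0.16 + 15.3·21.9·0.09] = 985.95 + 357.709 = 1343.66.
Under uncorrelated errors the observed covariances equal the true-score covariances, so only the own-variance terms attenuate.
True-score variance = [16.5²·0.75 + 15.3²·0.74 + 21.9²·0.72] + 357.709 = 722.733 + 357.709 = 1080.44.
Reliability = 1080.44 / 1343.66 = 0.804.

0.804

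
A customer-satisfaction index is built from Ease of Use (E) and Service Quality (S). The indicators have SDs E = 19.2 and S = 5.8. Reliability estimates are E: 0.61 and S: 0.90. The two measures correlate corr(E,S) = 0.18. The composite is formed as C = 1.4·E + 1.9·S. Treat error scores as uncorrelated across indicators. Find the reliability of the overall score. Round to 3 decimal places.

0.691

Var(C) = 1.4²·19.2² + 1.9²·5.8² + 2·[2.66·19.2·5.8·0.18] = 843.975 + 106.638 = 950.613.
Under uncorrelated errors the observed covariances equal the true-score covariances, so only the own-variance terms attenuate.
True-score variance = [1.4²·19.2²·0.61 + 1.9²·5.8²·0.90] + 106.638 = 550.042 + 106.638 = 656.681.
Reliability = 656.681 / 950.613 = 0.691.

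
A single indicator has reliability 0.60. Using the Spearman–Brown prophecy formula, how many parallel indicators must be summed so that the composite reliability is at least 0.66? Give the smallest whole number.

2

k ≥ ρ*(1−ρ₁)/(ρ₁(1−ρ*)) = 0.66·0.40 / (0.60·0.34) = 1.294.
Smallest integer k = 2.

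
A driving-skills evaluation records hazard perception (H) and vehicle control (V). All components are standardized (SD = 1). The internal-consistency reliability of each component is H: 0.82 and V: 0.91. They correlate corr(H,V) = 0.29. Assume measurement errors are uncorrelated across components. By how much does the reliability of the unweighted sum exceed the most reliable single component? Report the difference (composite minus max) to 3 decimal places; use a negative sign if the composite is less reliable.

Var(sum) = 2 + 0.58 = 2.58; true-score variance = 1.73 + 0.58 = 2.31; composite reliability = 0.8953.
Max component reliability = 0.9100.
Difference = 0.8953 − 0.9100 = -0.015.

-0.015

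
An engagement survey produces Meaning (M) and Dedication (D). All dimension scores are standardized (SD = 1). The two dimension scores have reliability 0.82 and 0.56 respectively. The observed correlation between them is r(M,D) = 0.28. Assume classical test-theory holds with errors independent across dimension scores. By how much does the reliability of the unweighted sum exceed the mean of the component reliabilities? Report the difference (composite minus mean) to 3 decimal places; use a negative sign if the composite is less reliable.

0.068

Var(sum) = 2 + 0.56 = 2.56; true-score variance = 1.38 + 0.56 = 1.94; composite reliability = 0.7578.
Mean component reliability = 0.6900.
Difference = 0.7578 − 0.6900 = 0.068.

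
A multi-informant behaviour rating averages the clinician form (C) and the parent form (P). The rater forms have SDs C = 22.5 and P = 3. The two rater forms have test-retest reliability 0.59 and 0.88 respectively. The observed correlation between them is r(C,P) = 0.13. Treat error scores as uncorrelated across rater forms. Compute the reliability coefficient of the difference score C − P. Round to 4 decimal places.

0.5808

Var(C−P) = 22.5² + 3² − 2·22.5·3·0.13 = 515.25 − 17.55 = 497.7.
Because errors are independent across components, Cov(Tᵢ,Tⱼ) = Cov(Xᵢ,Xⱼ); the off-diagonal part of the true-score variance is the same as above.
True-score variance = [22.5²·0.59 + 3²·0.88] − 17.55 = 306.608 − 17.55 = 289.058.
Reliability = 289.058 / 497.7 = 0.5808.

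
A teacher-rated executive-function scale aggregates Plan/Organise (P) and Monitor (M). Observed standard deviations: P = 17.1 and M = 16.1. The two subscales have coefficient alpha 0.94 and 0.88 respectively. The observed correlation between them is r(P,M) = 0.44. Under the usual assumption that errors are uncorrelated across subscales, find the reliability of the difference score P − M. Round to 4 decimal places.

0.8427

Var(P−M) = 17.1² + 16.1² − 2·17.1·16.1·0.44 = 551.62 − 242.273 = 309.347.
With uncorrelated errors the cross-covariances are all true-score covariance, so they carry over unchanged; only the diagonal terms shrink to ρᵢσᵢ².
True-score variance = [17.1²·0.94 + 16.1²·0.88] − 242.273 = 502.97 − 242.273 = 260.697.
Reliability = 260.697 / 309.347 = 0.8427.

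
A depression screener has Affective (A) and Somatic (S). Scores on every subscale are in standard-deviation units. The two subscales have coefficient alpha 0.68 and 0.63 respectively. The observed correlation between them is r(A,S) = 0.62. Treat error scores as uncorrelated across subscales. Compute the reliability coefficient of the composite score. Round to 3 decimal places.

Var(A+S) = 2 + 2·[0.62] = 2 + 1.24 = 3.24.
With uncorrelated errors the cross-covariances are all true-score covariance, so they carry over unchanged; only the diagonal terms shrink to ρᵢσᵢ².
True-score variance = [0.68 + 0.63] + 1.24 = 1.31 + 1.24 = 2.55.
Reliability = 2.55 / 3.24 = 0.787.

0.787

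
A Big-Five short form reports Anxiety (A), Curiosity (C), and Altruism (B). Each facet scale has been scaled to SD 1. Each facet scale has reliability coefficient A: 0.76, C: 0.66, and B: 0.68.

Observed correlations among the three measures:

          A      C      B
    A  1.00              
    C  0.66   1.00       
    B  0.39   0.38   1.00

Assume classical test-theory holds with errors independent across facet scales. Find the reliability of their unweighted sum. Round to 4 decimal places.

0.8464

Var(A+C+B) = 3 + 2·[0.66 + 0.39 + 0.38] = 3 + 2.86 = 5.86.
Under uncorrelated errors the observed covariances equal the true-score covariances, so only the own-variance terms attenuate.
True-score variance = [0.76 + 0.66 + 0.68] + 2.86 = 2.1 + 2.86 = 4.96.
Reliability = 4.96 / 5.86 = 0.8464.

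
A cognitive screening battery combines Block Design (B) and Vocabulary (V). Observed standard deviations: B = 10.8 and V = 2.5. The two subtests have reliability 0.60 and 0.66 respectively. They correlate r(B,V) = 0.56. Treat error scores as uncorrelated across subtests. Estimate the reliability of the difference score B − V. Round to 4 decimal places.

Var(B−V) = 10.8² + 2.5² − 2·10.8·2.5·0.56 = 122.89 − 30.24 = 92.65.
Because errors are independent across components, Cov(Tᵢ,Tⱼ) = Cov(Xᵢ,Xⱼ); the off-diagonal part of the true-score variance is the same as above.
True-score variance = [10.8²·0.60 + 2.5²·0.66] − 30.24 = 74.109 − 30.24 = 43.869.
Reliability = 43.869 / 92.65 = 0.4735.

0.4735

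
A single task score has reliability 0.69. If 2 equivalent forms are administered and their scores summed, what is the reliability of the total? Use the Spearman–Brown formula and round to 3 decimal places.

0.817

ρ_k = kρ / (1 + (k−1)ρ) = 2·0.69 / (1 + 1·0.69) = 1.380 / 1.690 = 0.817.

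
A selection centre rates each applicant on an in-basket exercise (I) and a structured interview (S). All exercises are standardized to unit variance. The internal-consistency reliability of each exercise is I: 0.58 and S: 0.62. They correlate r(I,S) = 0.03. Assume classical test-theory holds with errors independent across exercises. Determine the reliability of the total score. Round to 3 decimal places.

0.612

Var(I+S) = 2 + 2·[0.03] = 2 + 0.06 = 2.06.
With uncorrelated errors the cross-covariances are all true-score covariance, so they carry over unchanged; only the diagonal terms shrink to ρᵢσᵢ².
True-score variance = [0.58 + 0.62] + 0.06 = 1.2 + 0.06 = 1.26.
Reliability = 1.26 / 2.06 = 0.612.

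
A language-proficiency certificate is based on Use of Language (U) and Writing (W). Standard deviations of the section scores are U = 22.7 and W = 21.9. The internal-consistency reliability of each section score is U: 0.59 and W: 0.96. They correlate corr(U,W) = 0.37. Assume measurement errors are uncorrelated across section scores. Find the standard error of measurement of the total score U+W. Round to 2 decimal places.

15.18

Var(total) = 994.9 + 367.876 = 1362.78.
True-score variance = 764.447 + 367.876 = 1132.32, so reliability = 0.8309.
Error variance = 1362.78 − 1132.32 = 230.453; SEM = √230.453 = 15.18.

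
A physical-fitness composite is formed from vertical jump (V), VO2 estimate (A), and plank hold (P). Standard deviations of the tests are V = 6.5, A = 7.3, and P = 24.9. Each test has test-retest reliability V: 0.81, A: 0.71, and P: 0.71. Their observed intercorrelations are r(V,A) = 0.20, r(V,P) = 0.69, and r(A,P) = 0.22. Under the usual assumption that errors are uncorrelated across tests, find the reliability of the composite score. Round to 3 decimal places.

0.804

Var(V+A+P) = 6.5² + 7.3² + 24.9² + 2·[6.5·7.3·0.20 + 6.5·24.9·0.69 + 7.3·24.9·0.22] = 715.55 + 322.312 = 1037.86.
Because errors are independent across components, Cov(Tᵢ,Tⱼ) = Cov(Xᵢ,Xⱼ); the off-diagonal part of the true-score variance is the same as above.
True-score variance = [6.5²·0.81 + 7.3²·0.71 + 24.9²·0.71] + 322.312 = 512.265 + 322.312 = 834.577.
Reliability = 834.577 / 1037.86 = 0.804.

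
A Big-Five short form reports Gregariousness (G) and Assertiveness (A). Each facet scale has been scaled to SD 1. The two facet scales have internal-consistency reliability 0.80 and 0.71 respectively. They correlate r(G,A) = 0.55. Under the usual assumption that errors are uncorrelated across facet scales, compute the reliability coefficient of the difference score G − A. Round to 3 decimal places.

0.456

Var(G−A) = 1 + 1 − 2·0.55 = 2 − 1.1 = 0.9.
Under uncorrelated errors the observed covariances equal the true-score covariances, so only the own-variance terms attenuate.
True-score variance = [0.80 + 0.71] − 1.1 = 1.51 − 1.1 = 0.41.
Reliability = 0.41 / 0.9 = 0.456.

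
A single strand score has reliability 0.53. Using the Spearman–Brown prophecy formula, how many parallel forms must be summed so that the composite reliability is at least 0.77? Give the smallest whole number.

3

k ≥ ρ*(1−ρ₁)/(ρ₁(1−ρ*)) = 0.77·0.47 / (0.53·0.23) = 2.969.
Smallest integer k = 3.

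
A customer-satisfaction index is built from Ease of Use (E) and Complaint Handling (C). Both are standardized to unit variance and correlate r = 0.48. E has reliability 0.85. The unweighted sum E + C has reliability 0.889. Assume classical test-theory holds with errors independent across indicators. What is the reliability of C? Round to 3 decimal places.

Var(E+C) = 2 + 2·0.48 = 2.960.
True-score variance = ρ_E + ρ_C + 2·0.48, so 0.889 = (0.85 + ρ_C + 0.96) / 2.960.
ρ_C = 0.889·2.960 − 0.85 − 0.96 = 0.821.

0.821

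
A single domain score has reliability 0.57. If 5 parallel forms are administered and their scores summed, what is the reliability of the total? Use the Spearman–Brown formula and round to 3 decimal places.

ρ_k = kρ / (1 + (k−1)ρ) = 5·0.57 / (1 + 4·0.57) = 2.850 / 3.280 = 0.869.

0.869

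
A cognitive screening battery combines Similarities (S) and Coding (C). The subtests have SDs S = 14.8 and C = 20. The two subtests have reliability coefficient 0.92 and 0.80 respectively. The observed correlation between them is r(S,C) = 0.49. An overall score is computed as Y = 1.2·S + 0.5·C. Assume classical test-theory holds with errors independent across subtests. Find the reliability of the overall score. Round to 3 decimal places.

0.923

Var(Y) = 1.2²·14.8² + 0.5²·20² + 2·[0.6·14.8·20·0.49] = 415.418 + 174.048 = 589.466.
Because errors are independent across components, Cov(Tᵢ,Tⱼ) = Cov(Xᵢ,Xⱼ); the off-diagonal part of the true-score variance is the same as above.
True-score variance = [1.2²·14.8²·0.92 + 0.5²·20²·0.80] + 174.048 = 370.184 + 174.048 = 544.232.
Reliability = 544.232 / 589.466 = 0.923.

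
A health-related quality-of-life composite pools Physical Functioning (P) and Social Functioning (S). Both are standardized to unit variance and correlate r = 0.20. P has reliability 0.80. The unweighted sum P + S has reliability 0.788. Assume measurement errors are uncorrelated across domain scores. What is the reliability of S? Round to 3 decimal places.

Var(P+S) = 2 + 2·0.20 = 2.400.
True-score variance = ρ_P + ρ_S + 2·0.20, so 0.788 = (0.80 + ρ_S + 0.40) / 2.400.
ρ_S = 0.788·2.400 − 0.80 − 0.40 = 0.691.

0.691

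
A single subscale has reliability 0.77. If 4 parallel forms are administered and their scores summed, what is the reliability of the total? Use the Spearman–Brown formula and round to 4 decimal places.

ρ_k = kρ / (1 + (k−1)ρ) = 4·0.77 / (1 + 3·0.77) = 3.080 / 3.310 = 0.9305.

0.9305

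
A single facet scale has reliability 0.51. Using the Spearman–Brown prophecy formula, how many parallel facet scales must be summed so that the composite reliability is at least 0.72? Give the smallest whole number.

k ≥ ρ*(1−ρ₁)/(ρ₁(1−ρ*)) = 0.72·0.49 / (0.51·0.28) = 2.471.
Smallest integer k = 3.

3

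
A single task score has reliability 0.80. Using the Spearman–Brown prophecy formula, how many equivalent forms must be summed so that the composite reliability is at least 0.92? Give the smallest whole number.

k ≥ ρ*(1−ρ₁)/(ρ₁(1−ρ*)) = 0.92·0.20 / (0.80·0.08) = 2.875.
Smallest integer k = 3.

3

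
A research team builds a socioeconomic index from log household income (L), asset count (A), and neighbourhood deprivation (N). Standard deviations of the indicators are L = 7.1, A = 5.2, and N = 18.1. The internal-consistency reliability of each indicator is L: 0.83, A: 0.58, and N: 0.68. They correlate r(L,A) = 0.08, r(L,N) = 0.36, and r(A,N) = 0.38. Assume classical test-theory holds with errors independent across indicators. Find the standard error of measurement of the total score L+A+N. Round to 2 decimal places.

11.17

Var(total) = 405.06 + 169.966 = 575.026.
True-score variance = 280.298 + 169.966 = 450.264, so reliability = 0.7830.
Error variance = 575.026 − 450.264 = 124.762; SEM = √124.762 = 11.17.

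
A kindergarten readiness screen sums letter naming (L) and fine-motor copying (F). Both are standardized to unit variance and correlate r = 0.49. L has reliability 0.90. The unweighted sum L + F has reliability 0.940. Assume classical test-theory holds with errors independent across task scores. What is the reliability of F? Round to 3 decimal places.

0.921

Var(L+F) = 2 + 2·0.49 = 2.980.
True-score variance = ρ_L + ρ_F + 2·0.49, so 0.940 = (0.90 + ρ_F + 0.98) / 2.980.
ρ_F = 0.940·2.980 − 0.90 − 0.98 = 0.921.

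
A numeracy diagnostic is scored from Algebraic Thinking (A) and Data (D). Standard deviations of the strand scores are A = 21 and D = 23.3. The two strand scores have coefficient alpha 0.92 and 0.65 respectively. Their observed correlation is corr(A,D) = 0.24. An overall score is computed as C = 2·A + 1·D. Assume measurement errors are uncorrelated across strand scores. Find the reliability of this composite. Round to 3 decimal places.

Var(C) = 2²·21² + 23.3² + 2·[2·21·23.3·0.24] = 2306.89 + 469.728 = 2776.62.
With uncorrelated errors the cross-covariances are all true-score covariance, so they carry over unchanged; only the diagonal terms shrink to ρᵢσᵢ².
True-score variance = [2²·21²·0.92 + 23.3²·0.65] + 469.728 = 1975.76 + 469.728 = 2445.49.
Reliability = 2445.49 / 2776.62 = 0.881.

0.881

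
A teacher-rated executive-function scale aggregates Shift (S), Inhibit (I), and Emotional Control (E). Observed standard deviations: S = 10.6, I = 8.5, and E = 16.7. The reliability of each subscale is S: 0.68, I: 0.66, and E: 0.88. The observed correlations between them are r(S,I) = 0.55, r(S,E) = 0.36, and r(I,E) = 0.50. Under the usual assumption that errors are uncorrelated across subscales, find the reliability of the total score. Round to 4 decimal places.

Var(S+I+E) = 10.6² + 8.5² + 16.7² + 2·[10.6·8.5·0.55 + 10.6·16.7·0.36 + 8.5·16.7·0.50] = 463.5 + 368.514 = 832.014.
Under uncorrelated errors the observed covariances equal the true-score covariances, so only the own-variance terms attenuate.
True-score variance = [10.6²·0.68 + 8.5²·0.66 + 16.7²·0.88] + 368.514 = 369.513 + 368.514 = 738.027.
Reliability = 738.027 / 832.014 = 0.8870.

0.8870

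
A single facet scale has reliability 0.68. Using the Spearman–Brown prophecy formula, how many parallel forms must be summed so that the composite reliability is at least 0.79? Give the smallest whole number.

k ≥ ρ*(1−ρ₁)/(ρ₁(1−ρ*)) = 0.79·0.32 / (0.68·0.21) = 1.770.
Smallest integer k = 2.

2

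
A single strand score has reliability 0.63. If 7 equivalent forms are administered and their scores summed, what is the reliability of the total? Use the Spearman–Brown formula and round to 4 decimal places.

0.9226

ρ_k = kρ / (1 + (k−1)ρ) = 7·0.63 / (1 + 6·0.63) = 4.410 / 4.780 = 0.9226.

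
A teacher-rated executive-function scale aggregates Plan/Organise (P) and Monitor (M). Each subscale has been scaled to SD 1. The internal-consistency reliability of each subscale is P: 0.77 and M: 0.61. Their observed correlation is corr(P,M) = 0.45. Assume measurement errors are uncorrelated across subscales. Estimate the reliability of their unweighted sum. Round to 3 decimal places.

Var(P+M) = 2 + 2·[0.45] = 2 + 0.9 = 2.9.
Under uncorrelated errors the observed covariances equal the true-score covariances, so only the own-variance terms attenuate.
True-score variance = [0.77 + 0.61] + 0.9 = 1.38 + 0.9 = 2.28.
Reliability = 2.28 / 2.9 = 0.786.

0.786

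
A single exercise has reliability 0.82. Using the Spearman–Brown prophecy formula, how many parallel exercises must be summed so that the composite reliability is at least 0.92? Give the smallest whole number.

k ≥ ρ*(1−ρ₁)/(ρ₁(1−ρ*)) = 0.92·0.18 / (0.82·0.08) = 2.524.
Smallest integer k = 3.

3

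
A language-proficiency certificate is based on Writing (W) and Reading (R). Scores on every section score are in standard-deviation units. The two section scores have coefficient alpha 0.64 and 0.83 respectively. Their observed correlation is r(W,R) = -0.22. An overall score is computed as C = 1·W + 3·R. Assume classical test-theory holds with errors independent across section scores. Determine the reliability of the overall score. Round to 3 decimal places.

0.782

Var(C) = 1 + 3² + 2·[3·(-0.22)] = 10 − 1.32 = 8.68.
Because errors are independent across components, Cov(Tᵢ,Tⱼ) = Cov(Xᵢ,Xⱼ); the off-diagonal part of the true-score variance is the same as above.
True-score variance = [0.64 + 3²·0.83] − 1.32 = 8.11 − 1.32 = 6.79.
Reliability = 6.79 / 8.68 = 0.782.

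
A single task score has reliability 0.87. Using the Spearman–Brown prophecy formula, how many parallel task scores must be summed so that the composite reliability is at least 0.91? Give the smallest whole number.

k ≥ ρ*(1−ρ₁)/(ρ₁(1−ρ*)) = 0.91·0.13 / (0.87·0.09) = 1.511.
Smallest integer k = 2.

2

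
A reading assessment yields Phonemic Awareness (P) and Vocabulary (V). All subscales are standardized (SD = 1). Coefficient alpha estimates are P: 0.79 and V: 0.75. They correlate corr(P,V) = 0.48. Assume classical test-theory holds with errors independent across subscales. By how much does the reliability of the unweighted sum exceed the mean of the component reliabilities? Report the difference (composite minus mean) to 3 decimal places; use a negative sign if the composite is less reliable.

Var(sum) = 2 + 0.96 = 2.96; true-score variance = 1.54 + 0.96 = 2.5; composite reliability = 0.8446.
Mean component reliability = 0.7700.
Difference = 0.8446 − 0.7700 = 0.075.

0.075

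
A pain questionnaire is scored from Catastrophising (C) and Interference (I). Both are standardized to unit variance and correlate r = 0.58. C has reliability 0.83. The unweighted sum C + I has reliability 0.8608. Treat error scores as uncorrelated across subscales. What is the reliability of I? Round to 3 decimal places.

Var(C+I) = 2 + 2·0.58 = 3.160.
True-score variance = ρ_C + ρ_I + 2·0.58, so 0.8608 = (0.83 + ρ_I + 1.16) / 3.160.
ρ_I = 0.8608·3.160 − 0.83 − 1.16 = 0.730.

0.730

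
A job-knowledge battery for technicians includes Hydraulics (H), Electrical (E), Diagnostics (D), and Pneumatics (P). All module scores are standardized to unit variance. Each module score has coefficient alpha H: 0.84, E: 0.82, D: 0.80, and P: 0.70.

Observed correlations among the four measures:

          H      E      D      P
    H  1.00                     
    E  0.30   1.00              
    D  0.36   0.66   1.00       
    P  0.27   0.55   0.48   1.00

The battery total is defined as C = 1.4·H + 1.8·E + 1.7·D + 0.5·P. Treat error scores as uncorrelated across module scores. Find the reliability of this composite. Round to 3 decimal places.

0.913

Var(C) = 1.4² + 1.8² + 1.7² + 0.5² + 2·[2.52·0.30 + 2.38·0.36 + 0.7·0.27 + 3.06·0.66 + 0.9·0.55 + 0.85·0.48] = 8.34 + 9.4488 = 17.7888.
Because errors are independent across components, Cov(Tᵢ,Tⱼ) = Cov(Xᵢ,Xⱼ); the off-diagonal part of the true-score variance is the same as above.
True-score variance = [1.4²·0.84 + 1.8²·0.82 + 1.7²·0.80 + 0.5²·0.70] + 9.4488 = 6.7902 + 9.4488 = 16.239.
Reliability = 16.239 / 17.7888 = 0.913.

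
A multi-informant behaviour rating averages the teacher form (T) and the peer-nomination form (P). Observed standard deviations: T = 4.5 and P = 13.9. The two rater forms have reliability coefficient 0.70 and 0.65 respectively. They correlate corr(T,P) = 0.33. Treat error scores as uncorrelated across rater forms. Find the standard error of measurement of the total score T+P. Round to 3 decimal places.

Var(total) = 213.46 + 41.283 = 254.743.
True-score variance = 139.762 + 41.283 = 181.045, so reliability = 0.7107.
Error variance = 254.743 − 181.045 = 73.6985; SEM = √73.6985 = 8.585.

8.585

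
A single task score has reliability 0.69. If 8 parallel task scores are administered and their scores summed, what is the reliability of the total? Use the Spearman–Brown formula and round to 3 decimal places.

ρ_k = kρ / (1 + (k−1)ρ) = 8·0.69 / (1 + 7·0.69) = 5.520 / 5.830 = 0.947.

0.947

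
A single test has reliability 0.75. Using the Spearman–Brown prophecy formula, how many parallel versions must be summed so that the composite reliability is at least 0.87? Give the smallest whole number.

k ≥ ρ*(1−ρ₁)/(ρ₁(1−ρ*)) = 0.87·0.25 / (0.75·0.13) = 2.231.
Smallest integer k = 3.

3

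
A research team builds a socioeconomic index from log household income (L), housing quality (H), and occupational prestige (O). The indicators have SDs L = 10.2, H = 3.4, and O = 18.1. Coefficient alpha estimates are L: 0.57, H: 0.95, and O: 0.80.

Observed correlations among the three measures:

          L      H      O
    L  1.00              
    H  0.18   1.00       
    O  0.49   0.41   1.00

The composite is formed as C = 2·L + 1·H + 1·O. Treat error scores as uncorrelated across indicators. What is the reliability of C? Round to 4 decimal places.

Var(C) = 2²·10.2² + 3.4² + 18.1² + 2·[2·10.2·3.4·0.18 + 2·10.2·18.1·0.49 + 3.4·18.1·0.41] = 755.33 + 437.288 = 1192.62.
With uncorrelated errors the cross-covariances are all true-score covariance, so they carry over unchanged; only the diagonal terms shrink to ρᵢσᵢ².
True-score variance = [2²·10.2²·0.57 + 3.4²·0.95 + 18.1²·0.80] + 437.288 = 510.281 + 437.288 = 947.569.
Reliability = 947.569 / 1192.62 = 0.7945.

0.7945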